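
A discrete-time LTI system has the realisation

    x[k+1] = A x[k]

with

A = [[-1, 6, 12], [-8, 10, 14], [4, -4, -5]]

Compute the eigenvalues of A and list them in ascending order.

-1, 2, 3

det(zI - A) = z^3 - (tr A)z^2 + (M11 + M22 + M33)z - det A, where Mii is the 2×2 principal minor of A obtained by deleting row i and column i.
tr A = (-1) + 10 + (-5) = 4; M11 = 10·(-5) - 14·(-4) = -50 - (-56) = 6; M22 = (-1)·(-5) - 12·4 = 5 - 48 = -43; M33 = (-1)·10 - 6·(-8) = -10 - (-48) = 38; sum of minors = 1.
det A = (-1)·(10·(-5) - 14·(-4)) - 6·((-8)·(-5) - 14·4) + 12·((-8)·(-4) - 10·4) = (-1)·6 - 6·(-16) + 12·(-8) = -6.
So p(z) = det(zI - A) = z^3 - 4z^2 + z + 6.
Rational-root test: any integer root divides 6. Testing small divisors, z = -1 works: p(-1) = -1 + (-4) + (-1) + 6 = 0, so (z + 1) is a factor.
Dividing, p(z) = (z + 1)(z^2 - 5z + 6).
Factor z^2 - 5z + 6: two numbers with sum 5 and product 6 are 3 and 2, so z^2 - 5z + 6 = (z - 3)(z - 2).
Hence p(z) = (z - 3) (z - 2) (z + 1), with roots -1, 2, 3.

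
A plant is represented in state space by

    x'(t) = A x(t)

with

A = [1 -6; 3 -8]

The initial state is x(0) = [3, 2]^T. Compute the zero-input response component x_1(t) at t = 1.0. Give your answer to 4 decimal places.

det(sI - A) = s^2 - (tr A)s + det A, with tr A = 1 + (-8) = -7 and det A = 1·(-8) - (-6)·3 = -8 - (-18) = 10.
So p(s) = det(sI - A) = s^2 + 7s + 10.
Factor s^2 + 7s + 10: two numbers with sum -7 and product 10 are -2 and -5, so s^2 + 7s + 10 = (s + 2)(s + 5).
Hence p(s) = (s + 2) (s + 5), with roots -5, -2.
The eigenvalues -5, -2 are distinct and real, so A is diagonalisable and x(t) = e^{At} x(0) = V diag(e^{λ_i t}) V^{-1} x(0), where the columns of V are the eigenvectors.
λ = -5: A - (-5)I = [[6, -6], [3, -3]]. Row 1 gives 6·v1 + (-6)·v2 = 0, so take v_1 = [-1, -1]^T.
λ = -2: A - (-2)I = [[3, -6], [3, -6]]. Row 1 gives 3·v1 + (-6)·v2 = 0, so take v_2 = [2, 1]^T.
V = [v_1 v_2] = [[-1, 2], [-1, 1]] has det V = 1, so V^{-1} = adj(V)/det V = [[1, -2], [1, -1]].
Modal coordinates z(0) = V^{-1} x(0): 1·3 + (-2)·2 = -1; 1·3 + (-1)·2 = 1; so z(0) = [-1, 1]^T.
x_1(t) = Σ_i (v_i)_1 · z_i(0) · e^{λ_i t} (row 1 of V times the modal terms).
x_1(1.0) = (-1)·(-1)·e^{-5·1.0} + 2·1·e^{-2·1.0} = 1·0.006738 + 2·0.135335 = 0.2774.

0.2774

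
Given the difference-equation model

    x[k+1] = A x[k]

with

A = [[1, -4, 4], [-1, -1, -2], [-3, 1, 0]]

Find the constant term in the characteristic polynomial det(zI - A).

38

Expand det(zI - A) for the 3×3 matrix.
p(z) = z^3 + 9z + 38.
(Check: constant term = det(-A) = (-1)^3 det A = 38; coefficient of z^2 = -tr A = 0.)
The constant term is 38.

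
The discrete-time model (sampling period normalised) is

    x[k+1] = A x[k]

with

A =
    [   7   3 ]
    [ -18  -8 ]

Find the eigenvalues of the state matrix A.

-2, 1

det(zI - A) = z^2 - (tr A)z + det A, with tr A = 7 + (-8) = -1 and det A = 7·(-8) - 3·(-18) = -56 - (-54) = -2.
So p(z) = det(zI - A) = z^2 + z - 2.
Factor z^2 + z - 2: two numbers with sum -1 and product -2 are 1 and -2, so z^2 + z - 2 = (z - 1)(z + 2).
Hence p(z) = (z - 1) (z + 2), with roots -2, 1.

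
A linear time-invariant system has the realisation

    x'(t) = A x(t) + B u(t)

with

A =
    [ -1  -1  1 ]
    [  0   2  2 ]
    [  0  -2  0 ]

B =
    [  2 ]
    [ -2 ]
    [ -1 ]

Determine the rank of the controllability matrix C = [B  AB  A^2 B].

AB = [[-1], [-6], [4]]
A^2B = [[11], [-4], [12]]
Controllability matrix C = [B  AB  A^2B] = [[2, -1, 11], [-2, -6, -4], [-1, 4, 12]]
det(C) = 2·((-6)·12 - (-4)·4) - (-1)·((-2)·12 - (-4)·(-1)) + 11·((-2)·4 - (-6)·(-1)) = 2·(-56) - (-1)·(-28) + 11·(-14) = -294 ≠ 0, so rank(C) = 3.
rank(C) = 3 = n, so the pair (A, B) is completely controllable.

3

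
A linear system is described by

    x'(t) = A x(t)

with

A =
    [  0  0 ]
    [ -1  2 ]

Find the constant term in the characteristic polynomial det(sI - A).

0

For a 2×2 matrix, det(sI - A) = s^2 - (tr A)s + det A.
tr A = 2, det A = 0.
So p(s) = s^2 - 2s.
The constant term is 0.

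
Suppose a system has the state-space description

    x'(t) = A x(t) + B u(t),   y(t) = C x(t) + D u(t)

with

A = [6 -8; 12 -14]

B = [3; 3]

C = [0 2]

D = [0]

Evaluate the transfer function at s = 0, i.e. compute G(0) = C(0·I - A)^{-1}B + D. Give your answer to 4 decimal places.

3.0000

G(0) = C(-A)^{-1}B + D = -C A^{-1} B + D.
det A = 12, so A^{-1} = (1/12)·adj(A) = [[-7/6, 2/3], [-1, 1/2]]
A^{-1} B = [-3/2, -3/2]^T
C A^{-1} B = -3
G(0) = D - C A^{-1} B = 0 - (-3) = 3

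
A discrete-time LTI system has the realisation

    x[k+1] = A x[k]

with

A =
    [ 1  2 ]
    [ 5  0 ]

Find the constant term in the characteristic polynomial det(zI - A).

For a 2×2 matrix, det(zI - A) = z^2 - (tr A)z + det A.
tr A = 1, det A = -10.
So p(z) = z^2 - z - 10.
The constant term is -10.

-10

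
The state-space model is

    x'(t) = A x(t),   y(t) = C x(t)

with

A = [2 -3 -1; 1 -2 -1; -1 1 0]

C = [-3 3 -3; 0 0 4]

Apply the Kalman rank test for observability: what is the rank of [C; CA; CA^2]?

CA = [[0, 0, 0], [-4, 4, 0]]
CA^2 = [[0, 0, 0], [-4, 4, 0]]
Observability matrix O = [C; CA; CA^2] = [[-3, 3, -3], [0, 0, 4], [0, 0, 0], [-4, 4, 0], [0, 0, 0], [-4, 4, 0]]
The columns c1, c2, c3 of O are linearly dependent: c1 + c2 = 0 (check each entry), so rank(O) ≤ 2.
The 2×2 minor from rows 1, 2, columns 1, 3 is (-3)·4 - (-3)·0 = -12 - 0 = -12 ≠ 0, so rank(O) = 2.
rank(O) = 2 < n = 3, so the pair (A, C) is not completely observable.

2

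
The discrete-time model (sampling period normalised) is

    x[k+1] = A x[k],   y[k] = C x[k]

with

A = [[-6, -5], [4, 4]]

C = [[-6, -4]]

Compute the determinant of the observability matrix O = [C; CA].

-4

CA = [[20, 14]]
Observability matrix O = [C; CA] = [[-6, -4], [20, 14]]
det(O) = (-6)·14 - (-4)·20 = -84 - (-80) = -4
Since det(O) ≠ 0, rank(O) = 2 and the system is completely observable.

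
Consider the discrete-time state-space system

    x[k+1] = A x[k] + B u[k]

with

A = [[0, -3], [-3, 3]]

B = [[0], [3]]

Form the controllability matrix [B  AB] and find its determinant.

27

AB = [[-9], [9]]
Controllability matrix C = [B  AB] = [[0, -9], [3, 9]]
det(C) = 0·9 - (-9)·3 = 0 - (-27) = 27
Since det(C) ≠ 0, rank(C) = 2 and the system is completely controllable.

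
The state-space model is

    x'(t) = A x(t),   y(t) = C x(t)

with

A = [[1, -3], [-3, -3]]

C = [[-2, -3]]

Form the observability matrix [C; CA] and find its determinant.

CA = [[7, 15]]
Observability matrix O = [C; CA] = [[-2, -3], [7, 15]]
det(O) = (-2)·15 - (-3)·7 = -30 - (-21) = -9
Since det(O) ≠ 0, rank(O) = 2 and the system is completely observable.

-9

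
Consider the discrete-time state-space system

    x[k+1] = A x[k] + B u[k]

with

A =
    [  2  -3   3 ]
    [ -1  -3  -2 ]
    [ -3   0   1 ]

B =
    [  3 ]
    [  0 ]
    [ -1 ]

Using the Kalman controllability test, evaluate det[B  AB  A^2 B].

618

AB = [[3], [-1], [-10]]
A^2B = [[-21], [20], [-19]]
Controllability matrix C = [B  AB  A^2B] = [[3, 3, -21], [0, -1, 20], [-1, -10, -19]]
Expanding along the first row, det(C) = 3·((-1)·(-19) - 20·(-10)) - 3·(0·(-19) - 20·(-1)) + (-21)·(0·(-10) - (-1)·(-1)) = 3·219 - 3·20 + (-21)·(-1) = 618
Since det(C) ≠ 0, rank(C) = 3 and the system is completely controllable.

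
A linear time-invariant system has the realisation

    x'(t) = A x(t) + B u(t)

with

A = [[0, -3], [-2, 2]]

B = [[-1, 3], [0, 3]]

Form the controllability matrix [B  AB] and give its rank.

AB = [[0, -9], [2, 0]]
Controllability matrix C = [B  AB] = [[-1, 3, 0, -9], [0, 3, 2, 0]]
Take the 2×2 submatrix of C formed by columns 1, 2: [[-1, 3], [0, 3]]. Its determinant is (-1)·3 - 3·0 = -3 - 0 = -3 ≠ 0.
So rank(C) ≥ 2; since C has 2 rows, rank(C) = 2.
rank(C) = 2 = n, so the pair (A, B) is completely controllable.

2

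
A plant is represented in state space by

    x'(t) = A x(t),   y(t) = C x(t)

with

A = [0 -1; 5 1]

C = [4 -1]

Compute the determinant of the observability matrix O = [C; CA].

CA = [[-5, -5]]
Observability matrix O = [C; CA] = [[4, -1], [-5, -5]]
det(O) = 4·(-5) - (-1)·(-5) = -20 - 5 = -25
Since det(O) ≠ 0, rank(O) = 2 and the system is completely observable.

-25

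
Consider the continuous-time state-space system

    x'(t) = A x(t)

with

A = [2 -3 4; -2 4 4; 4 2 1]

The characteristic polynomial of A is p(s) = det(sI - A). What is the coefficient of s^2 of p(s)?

-7

Expand det(sI - A) for the 3×3 matrix.
p(s) = s^3 - 7s^2 - 16s + 142.
(Check: constant term = det(-A) = (-1)^3 det A = 142; coefficient of s^2 = -tr A = -7.)
The coefficient of s^2 is -7.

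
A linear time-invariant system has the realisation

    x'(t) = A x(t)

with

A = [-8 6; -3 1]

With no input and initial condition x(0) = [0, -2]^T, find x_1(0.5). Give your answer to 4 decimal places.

det(sI - A) = s^2 - (tr A)s + det A, with tr A = (-8) + 1 = -7 and det A = (-8)·1 - 6·(-3) = -8 - (-18) = 10.
So p(s) = det(sI - A) = s^2 + 7s + 10.
Factor s^2 + 7s + 10: two numbers with sum -7 and product 10 are -2 and -5, so s^2 + 7s + 10 = (s + 2)(s + 5).
Hence p(s) = (s + 2) (s + 5), with roots -5, -2.
The eigenvalues -5, -2 are distinct and real, so A is diagonalisable and x(t) = e^{At} x(0) = V diag(e^{λ_i t}) V^{-1} x(0), where the columns of V are the eigenvectors.
λ = -5: A - (-5)I = [[-3, 6], [-3, 6]]. Row 1 gives (-3)·v1 + 6·v2 = 0, so take v_1 = [2, 1]^T.
λ = -2: A - (-2)I = [[-6, 6], [-3, 3]]. Row 1 gives (-6)·v1 + 6·v2 = 0, so take v_2 = [-1, -1]^T.
V = [v_1 v_2] = [[2, -1], [1, -1]] has det V = -1, so V^{-1} = adj(V)/det V = [[1, -1], [1, -2]].
Modal coordinates z(0) = V^{-1} x(0): 1·0 + (-1)·(-2) = 2; 1·0 + (-2)·(-2) = 4; so z(0) = [2, 4]^T.
x_1(t) = Σ_i (v_i)_1 · z_i(0) · e^{λ_i t} (row 1 of V times the modal terms).
x_1(0.5) = 2·2·e^{-5·0.5} + (-1)·4·e^{-2·0.5} = 4·0.082085 + (-4)·0.367879 = -1.1432.

-1.1432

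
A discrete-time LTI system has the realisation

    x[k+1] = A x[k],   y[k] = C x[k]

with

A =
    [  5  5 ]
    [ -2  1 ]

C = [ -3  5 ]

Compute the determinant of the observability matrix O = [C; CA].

CA = [[-25, -10]]
Observability matrix O = [C; CA] = [[-3, 5], [-25, -10]]
det(O) = (-3)·(-10) - 5·(-25) = 30 - (-125) = 155
Since det(O) ≠ 0, rank(O) = 2 and the system is completely observable.

155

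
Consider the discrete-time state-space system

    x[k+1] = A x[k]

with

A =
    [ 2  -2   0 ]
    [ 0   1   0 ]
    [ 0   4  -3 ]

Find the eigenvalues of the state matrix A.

det(zI - A) = z^3 - (tr A)z^2 + (M11 + M22 + M33)z - det A, where Mii is the 2×2 principal minor of A obtained by deleting row i and column i.
tr A = 2 + 1 + (-3) = 0; M11 = 1·(-3) - 0·4 = -3 - 0 = -3; M22 = 2·(-3) - 0·0 = -6 - 0 = -6; M33 = 2·1 - (-2)·0 = 2 - 0 = 2; sum of minors = -7.
det A = 2·(1·(-3) - 0·4) - (-2)·(0·(-3) - 0·0) + 0·(0·4 - 1·0) = 2·(-3) - (-2)·0 + 0·0 = -6.
So p(z) = det(zI - A) = z^3 - 7z + 6.
Rational-root test: any integer root divides 6. Testing small divisors, z = 1 works: p(1) = 1 + 0 + (-7) + 6 = 0, so (z - 1) is a factor.
Dividing, p(z) = (z - 1)(z^2 + z - 6).
Factor z^2 + z - 6: two numbers with sum -1 and product -6 are 2 and -3, so z^2 + z - 6 = (z - 2)(z + 3).
Hence p(z) = (z - 2) (z - 1) (z + 3), with roots -3, 1, 2.

-3, 1, 2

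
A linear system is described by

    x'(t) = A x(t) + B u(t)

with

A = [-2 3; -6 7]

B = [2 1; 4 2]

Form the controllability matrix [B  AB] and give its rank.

AB = [[8, 4], [16, 8]]
Controllability matrix C = [B  AB] = [[2, 1, 8, 4], [4, 2, 16, 8]]
Every column of C is a scalar multiple of column 1 = [2, 4] (multipliers 1, 1/2, 4, 2), so the columns span a one-dimensional space.
C ≠ 0, hence rank(C) = 1.
rank(C) = 1 < n = 2, so the pair (A, B) is not completely controllable.

1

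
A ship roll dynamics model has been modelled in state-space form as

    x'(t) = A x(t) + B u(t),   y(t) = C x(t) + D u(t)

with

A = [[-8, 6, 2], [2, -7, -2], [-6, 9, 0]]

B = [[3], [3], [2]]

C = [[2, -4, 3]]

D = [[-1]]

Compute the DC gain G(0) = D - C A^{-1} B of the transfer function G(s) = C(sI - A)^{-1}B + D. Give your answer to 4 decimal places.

2.3667

G(0) = C(-A)^{-1}B + D = -C A^{-1} B + D.
det A = -120, so A^{-1} = (1/-120)·adj(A) = [[-3/20, -3/20, -1/60], [-1/10, -1/10, 1/10], [1/5, -3/10, -11/30]]
A^{-1} B = [-14/15, -2/5, -31/30]^T
C A^{-1} B = -101/30
G(0) = D - C A^{-1} B = -1 - (-101/30) = 71/30 ≈ 2.3667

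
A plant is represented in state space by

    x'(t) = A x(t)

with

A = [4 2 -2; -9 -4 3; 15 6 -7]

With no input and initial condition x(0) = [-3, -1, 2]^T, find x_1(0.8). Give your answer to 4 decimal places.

det(sI - A) = s^3 - (tr A)s^2 + (M11 + M22 + M33)s - det A, where Mii is the 2×2 principal minor of A obtained by deleting row i and column i.
tr A = 4 + (-4) + (-7) = -7; M11 = (-4)·(-7) - 3·6 = 28 - 18 = 10; M22 = 4·(-7) - (-2)·15 = -28 - (-30) = 2; M33 = 4·(-4) - 2·(-9) = -16 - (-18) = 2; sum of minors = 14.
det A = 4·((-4)·(-7) - 3·6) - 2·((-9)·(-7) - 3·15) + (-2)·((-9)·6 - (-4)·15) = 4·10 - 2·18 + (-2)·6 = -8.
So p(s) = det(sI - A) = s^3 + 7s^2 + 14s + 8.
Rational-root test: any integer root divides 8. Testing small divisors, s = -1 works: p(-1) = -1 + 7 + (-14) + 8 = 0, so (s + 1) is a factor.
Dividing, p(s) = (s + 1)(s^2 + 6s + 8).
Factor s^2 + 6s + 8: two numbers with sum -6 and product 8 are -2 and -4, so s^2 + 6s + 8 = (s + 2)(s + 4).
Hence p(s) = (s + 1) (s + 2) (s + 4), with roots -4, -2, -1.
The eigenvalues -4, -2, -1 are distinct and real, so A is diagonalisable and x(t) = e^{At} x(0) = V diag(e^{λ_i t}) V^{-1} x(0), where the columns of V are the eigenvectors.
λ = -4: A - (-4)I = [[8, 2, -2], [-9, 0, 3], [15, 6, -3]]. v must be orthogonal to every row; (row 1) × (row 2) = [6, -6, 18], so take v_1 = [1, -1, 3]^T.
λ = -2: A - (-2)I = [[6, 2, -2], [-9, -2, 3], [15, 6, -5]]. v must be orthogonal to every row; (row 1) × (row 2) = [2, 0, 6], so take v_2 = [1, 0, 3]^T.
λ = -1: A - (-1)I = [[5, 2, -2], [-9, -3, 3], [15, 6, -6]]. v must be orthogonal to every row; (row 1) × (row 2) = [0, 3, 3], so take v_3 = [0, -1, -1]^T.
V = [v_1 v_2 v_3] = [[1, 1, 0], [-1, 0, -1], [3, 3, -1]] has det V = -1, so V^{-1} = adj(V)/det V = [[-3, -1, 1], [4, 1, -1], [3, 0, -1]].
Modal coordinates z(0) = V^{-1} x(0): (-3)·(-3) + (-1)·(-1) + 1·2 = 12; 4·(-3) + 1·(-1) + (-1)·2 = -15; 3·(-3) + 0·(-1) + (-1)·2 = -11; so z(0) = [12, -15, -11]^T.
x_1(t) = Σ_i (v_i)_1 · z_i(0) · e^{λ_i t} (row 1 of V times the modal terms).
x_1(0.8) = 1·12·e^{-4·0.8} + 1·(-15)·e^{-2·0.8} + 0·(-11)·e^{-1·0.8} = 12·0.040762 + (-15)·0.201897 + 0·0.449329 = -2.5393.

-2.5393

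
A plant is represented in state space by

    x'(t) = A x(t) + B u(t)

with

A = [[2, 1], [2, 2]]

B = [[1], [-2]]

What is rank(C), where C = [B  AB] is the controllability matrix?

2

AB = [[0], [-2]]
Controllability matrix C = [B  AB] = [[1, 0], [-2, -2]]
det(C) = 1·(-2) - 0·(-2) = -2 - 0 = -2 ≠ 0, so rank(C) = 2.
rank(C) = 2 = n, so the pair (A, B) is completely controllable.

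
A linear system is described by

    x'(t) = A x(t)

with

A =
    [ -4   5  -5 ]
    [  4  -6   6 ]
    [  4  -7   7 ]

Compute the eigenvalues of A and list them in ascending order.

-4, 0, 1

det(sI - A) = s^3 - (tr A)s^2 + (M11 + M22 + M33)s - det A, where Mii is the 2×2 principal minor of A obtained by deleting row i and column i.
tr A = (-4) + (-6) + 7 = -3; M11 = (-6)·7 - 6·(-7) = -42 - (-42) = 0; M22 = (-4)·7 - (-5)·4 = -28 - (-20) = -8; M33 = (-4)·(-6) - 5·4 = 24 - 20 = 4; sum of minors = -4.
det A = (-4)·((-6)·7 - 6·(-7)) - 5·(4·7 - 6·4) + (-5)·(4·(-7) - (-6)·4) = (-4)·0 - 5·4 + (-5)·(-4) = 0.
So p(s) = det(sI - A) = s^3 + 3s^2 - 4s.
The constant term is 0, so p(s) = s(s^2 + 3s - 4).
Factor s^2 + 3s - 4: two numbers with sum -3 and product -4 are 1 and -4, so s^2 + 3s - 4 = (s - 1)(s + 4).
Hence p(s) = s (s - 1) (s + 4), with roots -4, 0, 1.
At least one eigenvalue has non-negative real part, so the system is not asymptotically stable.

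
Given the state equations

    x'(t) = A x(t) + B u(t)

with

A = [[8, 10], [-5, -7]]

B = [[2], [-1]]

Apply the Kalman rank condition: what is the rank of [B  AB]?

AB = [[6], [-3]]
Controllability matrix C = [B  AB] = [[2, 6], [-1, -3]]
Every column of C is a scalar multiple of column 1 = [2, -1] (multipliers 1, 3), so the columns span a one-dimensional space.
C ≠ 0, hence rank(C) = 1.
rank(C) = 1 < n = 2, so the pair (A, B) is not completely controllable.

1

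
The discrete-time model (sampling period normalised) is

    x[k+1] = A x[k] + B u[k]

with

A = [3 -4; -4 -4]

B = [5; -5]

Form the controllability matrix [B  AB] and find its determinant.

AB = [[35], [0]]
Controllability matrix C = [B  AB] = [[5, 35], [-5, 0]]
det(C) = 5·0 - 35·(-5) = 0 - (-175) = 175
Since det(C) ≠ 0, rank(C) = 2 and the system is completely controllable.

175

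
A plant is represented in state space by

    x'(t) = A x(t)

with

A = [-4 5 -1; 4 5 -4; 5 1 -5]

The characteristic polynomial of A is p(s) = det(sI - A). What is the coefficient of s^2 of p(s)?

Expand det(sI - A) for the 3×3 matrix.
p(s) = s^3 + 4s^2 - 36s - 105.
(Check: constant term = det(-A) = (-1)^3 det A = -105; coefficient of s^2 = -tr A = 4.)
The coefficient of s^2 is 4.

4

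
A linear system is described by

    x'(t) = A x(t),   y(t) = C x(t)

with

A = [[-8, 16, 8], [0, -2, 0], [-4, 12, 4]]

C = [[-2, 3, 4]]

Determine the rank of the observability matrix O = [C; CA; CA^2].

2

CA = [[0, 10, 0]]
CA^2 = [[0, -20, 0]]
Observability matrix O = [C; CA; CA^2] = [[-2, 3, 4], [0, 10, 0], [0, -20, 0]]
The columns c1, c2, c3 of O are linearly dependent: 2·c1 + c3 = 0 (check each entry), so rank(O) ≤ 2.
The 2×2 minor from rows 1, 2, columns 1, 2 is (-2)·10 - 3·0 = -20 - 0 = -20 ≠ 0, so rank(O) = 2.
rank(O) = 2 < n = 3, so the pair (A, C) is not completely observable.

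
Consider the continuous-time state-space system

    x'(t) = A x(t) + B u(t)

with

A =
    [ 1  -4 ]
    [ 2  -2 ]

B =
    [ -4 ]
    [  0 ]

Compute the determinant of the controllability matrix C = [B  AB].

AB = [[-4], [-8]]
Controllability matrix C = [B  AB] = [[-4, -4], [0, -8]]
det(C) = (-4)·(-8) - (-4)·0 = 32 - 0 = 32
Since det(C) ≠ 0, rank(C) = 2 and the system is completely controllable.

32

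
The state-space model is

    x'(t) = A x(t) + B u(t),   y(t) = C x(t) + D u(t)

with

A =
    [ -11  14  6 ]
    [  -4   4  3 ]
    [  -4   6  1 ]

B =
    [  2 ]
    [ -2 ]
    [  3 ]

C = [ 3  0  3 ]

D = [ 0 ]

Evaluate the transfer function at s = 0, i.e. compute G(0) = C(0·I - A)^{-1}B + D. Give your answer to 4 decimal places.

-9.0000

G(0) = C(-A)^{-1}B + D = -C A^{-1} B + D.
det A = -6, so A^{-1} = (1/-6)·adj(A) = [[7/3, -11/3, -3], [4/3, -13/6, -3/2], [4/3, -5/3, -2]]
A^{-1} B = [3, 5/2, 0]^T
C A^{-1} B = 9
G(0) = D - C A^{-1} B = 0 - (9) = -9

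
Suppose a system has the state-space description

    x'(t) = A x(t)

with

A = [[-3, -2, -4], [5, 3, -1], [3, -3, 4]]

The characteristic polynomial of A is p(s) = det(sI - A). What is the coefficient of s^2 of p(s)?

Expand det(sI - A) for the 3×3 matrix.
p(s) = s^3 - 4s^2 + 10s - 115.
(Check: constant term = det(-A) = (-1)^3 det A = -115; coefficient of s^2 = -tr A = -4.)
The coefficient of s^2 is -4.

-4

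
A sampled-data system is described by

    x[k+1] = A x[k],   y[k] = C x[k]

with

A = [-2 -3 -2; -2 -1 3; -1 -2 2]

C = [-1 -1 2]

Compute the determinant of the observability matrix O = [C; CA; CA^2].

CA = [[2, 0, 3]]
CA^2 = [[-7, -12, 2]]
Observability matrix O = [C; CA; CA^2] = [[-1, -1, 2], [2, 0, 3], [-7, -12, 2]]
Expanding along the first row, det(O) = (-1)·(0·2 - 3·(-12)) - (-1)·(2·2 - 3·(-7)) + 2·(2·(-12) - 0·(-7)) = (-1)·36 - (-1)·25 + 2·(-24) = -59
Since det(O) ≠ 0, rank(O) = 3 and the system is completely observable.

-59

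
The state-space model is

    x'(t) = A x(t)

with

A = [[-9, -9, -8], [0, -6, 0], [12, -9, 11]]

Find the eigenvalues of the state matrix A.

-6, -1, 3

det(sI - A) = s^3 - (tr A)s^2 + (M11 + M22 + M33)s - det A, where Mii is the 2×2 principal minor of A obtained by deleting row i and column i.
tr A = (-9) + (-6) + 11 = -4; M11 = (-6)·11 - 0·(-9) = -66 - 0 = -66; M22 = (-9)·11 - (-8)·12 = -99 - (-96) = -3; M33 = (-9)·(-6) - (-9)·0 = 54 - 0 = 54; sum of minors = -15.
det A = (-9)·((-6)·11 - 0·(-9)) - (-9)·(0·11 - 0·12) + (-8)·(0·(-9) - (-6)·12) = (-9)·(-66) - (-9)·0 + (-8)·72 = 18.
So p(s) = det(sI - A) = s^3 + 4s^2 - 15s - 18.
Rational-root test: any integer root divides -18. Testing small divisors, s = -1 works: p(-1) = -1 + 4 + 15 + (-18) = 0, so (s + 1) is a factor.
Dividing, p(s) = (s + 1)(s^2 + 3s - 18).
Factor s^2 + 3s - 18: two numbers with sum -3 and product -18 are 3 and -6, so s^2 + 3s - 18 = (s - 3)(s + 6).
Hence p(s) = (s - 3) (s + 1) (s + 6), with roots -6, -1, 3.
At least one eigenvalue has non-negative real part, so the system is not asymptotically stable.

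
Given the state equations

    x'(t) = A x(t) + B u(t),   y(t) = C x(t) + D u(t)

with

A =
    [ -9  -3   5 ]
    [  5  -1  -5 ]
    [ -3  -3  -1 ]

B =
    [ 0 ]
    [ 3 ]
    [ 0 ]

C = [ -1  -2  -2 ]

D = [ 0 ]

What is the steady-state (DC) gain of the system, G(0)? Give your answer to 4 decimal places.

G(0) = C(-A)^{-1}B + D = -C A^{-1} B + D.
det A = -24, so A^{-1} = (1/-24)·adj(A) = [[7/12, 3/4, -5/6], [-5/6, -1, 5/6], [3/4, 3/4, -1]]
A^{-1} B = [9/4, -3, 9/4]^T
C A^{-1} B = -3/4
G(0) = D - C A^{-1} B = 0 - (-3/4) = 3/4 ≈ 0.7500

0.7500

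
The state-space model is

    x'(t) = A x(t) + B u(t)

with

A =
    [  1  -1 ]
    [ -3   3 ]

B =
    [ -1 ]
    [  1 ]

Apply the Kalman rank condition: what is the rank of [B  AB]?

AB = [[-2], [6]]
Controllability matrix C = [B  AB] = [[-1, -2], [1, 6]]
det(C) = (-1)·6 - (-2)·1 = -6 - (-2) = -4 ≠ 0, so rank(C) = 2.
rank(C) = 2 = n, so the pair (A, B) is completely controllable.

2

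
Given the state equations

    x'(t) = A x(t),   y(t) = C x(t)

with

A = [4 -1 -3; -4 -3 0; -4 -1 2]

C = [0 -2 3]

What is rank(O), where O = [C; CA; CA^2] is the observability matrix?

CA = [[-4, 3, 6]]
CA^2 = [[-52, -11, 24]]
Observability matrix O = [C; CA; CA^2] = [[0, -2, 3], [-4, 3, 6], [-52, -11, 24]]
det(O) = 0·(3·24 - 6·(-11)) - (-2)·((-4)·24 - 6·(-52)) + 3·((-4)·(-11) - 3·(-52)) = 0·138 - (-2)·216 + 3·200 = 1032 ≠ 0, so rank(O) = 3.
rank(O) = 3 = n, so the pair (A, C) is completely observable.

3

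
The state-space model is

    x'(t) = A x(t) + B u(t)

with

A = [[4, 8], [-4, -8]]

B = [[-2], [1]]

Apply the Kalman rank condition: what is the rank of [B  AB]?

AB = [[0], [0]]
Controllability matrix C = [B  AB] = [[-2, 0], [1, 0]]
Every column of C is a scalar multiple of column 1 = [-2, 1] (multipliers 1, 0), so the columns span a one-dimensional space.
C ≠ 0, hence rank(C) = 1.
rank(C) = 1 < n = 2, so the pair (A, B) is not completely controllable.

1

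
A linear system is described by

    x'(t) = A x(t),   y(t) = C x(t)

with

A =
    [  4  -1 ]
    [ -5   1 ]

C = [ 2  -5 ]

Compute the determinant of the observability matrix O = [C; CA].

CA = [[33, -7]]
Observability matrix O = [C; CA] = [[2, -5], [33, -7]]
det(O) = 2·(-7) - (-5)·33 = -14 - (-165) = 151
Since det(O) ≠ 0, rank(O) = 2 and the system is completely observable.

151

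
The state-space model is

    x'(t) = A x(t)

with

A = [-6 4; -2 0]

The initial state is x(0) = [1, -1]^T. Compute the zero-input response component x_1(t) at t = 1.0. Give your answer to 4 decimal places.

det(sI - A) = s^2 - (tr A)s + det A, with tr A = (-6) + 0 = -6 and det A = (-6)·0 - 4·(-2) = 0 - (-8) = 8.
So p(s) = det(sI - A) = s^2 + 6s + 8.
Factor s^2 + 6s + 8: two numbers with sum -6 and product 8 are -2 and -4, so s^2 + 6s + 8 = (s + 2)(s + 4).
Hence p(s) = (s + 2) (s + 4), with roots -4, -2.
The eigenvalues -4, -2 are distinct and real, so A is diagonalisable and x(t) = e^{At} x(0) = V diag(e^{λ_i t}) V^{-1} x(0), where the columns of V are the eigenvectors.
λ = -4: A - (-4)I = [[-2, 4], [-2, 4]]. Row 1 gives (-2)·v1 + 4·v2 = 0, so take v_1 = [-2, -1]^T.
λ = -2: A - (-2)I = [[-4, 4], [-2, 2]]. Row 1 gives (-4)·v1 + 4·v2 = 0, so take v_2 = [1, 1]^T.
V = [v_1 v_2] = [[-2, 1], [-1, 1]] has det V = -1, so V^{-1} = adj(V)/det V = [[-1, 1], [-1, 2]].
Modal coordinates z(0) = V^{-1} x(0): (-1)·1 + 1·(-1) = -2; (-1)·1 + 2·(-1) = -3; so z(0) = [-2, -3]^T.
x_1(t) = Σ_i (v_i)_1 · z_i(0) · e^{λ_i t} (row 1 of V times the modal terms).
x_1(1.0) = (-2)·(-2)·e^{-4·1.0} + 1·(-3)·e^{-2·1.0} = 4·0.018316 + (-3)·0.135335 = -0.3327.

-0.3327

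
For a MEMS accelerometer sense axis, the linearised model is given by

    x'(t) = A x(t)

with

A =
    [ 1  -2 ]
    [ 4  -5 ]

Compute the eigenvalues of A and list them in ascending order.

-3, -1

det(sI - A) = s^2 - (tr A)s + det A, with tr A = 1 + (-5) = -4 and det A = 1·(-5) - (-2)·4 = -5 - (-8) = 3.
So p(s) = det(sI - A) = s^2 + 4s + 3.
Factor s^2 + 4s + 3: two numbers with sum -4 and product 3 are -1 and -3, so s^2 + 4s + 3 = (s + 1)(s + 3).
Hence p(s) = (s + 1) (s + 3), with roots -3, -1.
All eigenvalues have negative real part, so the system is asymptotically stable.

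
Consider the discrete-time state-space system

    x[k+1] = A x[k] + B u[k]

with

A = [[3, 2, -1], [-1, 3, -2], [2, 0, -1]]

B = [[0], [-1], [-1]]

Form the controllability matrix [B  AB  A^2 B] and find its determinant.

AB = [[-1], [-1], [1]]
A^2B = [[-6], [-4], [-3]]
Controllability matrix C = [B  AB  A^2B] = [[0, -1, -6], [-1, -1, -4], [-1, 1, -3]]
Expanding along the first row, det(C) = 0·((-1)·(-3) - (-4)·1) - (-1)·((-1)·(-3) - (-4)·(-1)) + (-6)·((-1)·1 - (-1)·(-1)) = 0·7 - (-1)·(-1) + (-6)·(-2) = 11
Since det(C) ≠ 0, rank(C) = 3 and the system is completely controllable.

11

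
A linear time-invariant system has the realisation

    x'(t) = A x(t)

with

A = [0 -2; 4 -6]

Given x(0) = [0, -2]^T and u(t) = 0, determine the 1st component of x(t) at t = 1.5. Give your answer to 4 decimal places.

det(sI - A) = s^2 - (tr A)s + det A, with tr A = 0 + (-6) = -6 and det A = 0·(-6) - (-2)·4 = 0 - (-8) = 8.
So p(s) = det(sI - A) = s^2 + 6s + 8.
Factor s^2 + 6s + 8: two numbers with sum -6 and product 8 are -2 and -4, so s^2 + 6s + 8 = (s + 2)(s + 4).
Hence p(s) = (s + 2) (s + 4), with roots -4, -2.
The eigenvalues -4, -2 are distinct and real, so A is diagonalisable and x(t) = e^{At} x(0) = V diag(e^{λ_i t}) V^{-1} x(0), where the columns of V are the eigenvectors.
λ = -4: A - (-4)I = [[4, -2], [4, -2]]. Row 1 gives 4·v1 + (-2)·v2 = 0, so take v_1 = [-1, -2]^T.
λ = -2: A - (-2)I = [[2, -2], [4, -4]]. Row 1 gives 2·v1 + (-2)·v2 = 0, so take v_2 = [1, 1]^T.
V = [v_1 v_2] = [[-1, 1], [-2, 1]] has det V = 1, so V^{-1} = adj(V)/det V = [[1, -1], [2, -1]].
Modal coordinates z(0) = V^{-1} x(0): 1·0 + (-1)·(-2) = 2; 2·0 + (-1)·(-2) = 2; so z(0) = [2, 2]^T.
x_1(t) = Σ_i (v_i)_1 · z_i(0) · e^{λ_i t} (row 1 of V times the modal terms).
x_1(1.5) = (-1)·2·e^{-4·1.5} + 1·2·e^{-2·1.5} = (-2)·0.002479 + 2·0.049787 = 0.0946.

0.0946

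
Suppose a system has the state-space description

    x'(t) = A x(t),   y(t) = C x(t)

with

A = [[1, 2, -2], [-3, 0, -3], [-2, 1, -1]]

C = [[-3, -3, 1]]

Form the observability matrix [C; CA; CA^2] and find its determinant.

CA = [[4, -5, 14]]
CA^2 = [[-9, 22, -7]]
Observability matrix O = [C; CA; CA^2] = [[-3, -3, 1], [4, -5, 14], [-9, 22, -7]]
Expanding along the first row, det(O) = (-3)·((-5)·(-7) - 14·22) - (-3)·(4·(-7) - 14·(-9)) + 1·(4·22 - (-5)·(-9)) = (-3)·(-273) - (-3)·98 + 1·43 = 1156
Since det(O) ≠ 0, rank(O) = 3 and the system is completely observable.

1156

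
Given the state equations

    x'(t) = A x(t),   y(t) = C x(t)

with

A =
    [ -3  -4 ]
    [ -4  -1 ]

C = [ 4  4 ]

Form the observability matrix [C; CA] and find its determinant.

32

CA = [[-28, -20]]
Observability matrix O = [C; CA] = [[4, 4], [-28, -20]]
det(O) = 4·(-20) - 4·(-28) = -80 - (-112) = 32
Since det(O) ≠ 0, rank(O) = 2 and the system is completely observable.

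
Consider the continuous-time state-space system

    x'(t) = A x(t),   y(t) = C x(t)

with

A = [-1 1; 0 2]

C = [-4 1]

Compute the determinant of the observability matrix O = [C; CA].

CA = [[4, -2]]
Observability matrix O = [C; CA] = [[-4, 1], [4, -2]]
det(O) = (-4)·(-2) - 1·4 = 8 - 4 = 4
Since det(O) ≠ 0, rank(O) = 2 and the system is completely observable.

4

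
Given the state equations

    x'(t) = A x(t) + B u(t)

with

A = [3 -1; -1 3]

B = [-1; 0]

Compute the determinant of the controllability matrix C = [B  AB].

-1

AB = [[-3], [1]]
Controllability matrix C = [B  AB] = [[-1, -3], [0, 1]]
det(C) = (-1)·1 - (-3)·0 = -1 - 0 = -1
Since det(C) ≠ 0, rank(C) = 2 and the system is completely controllable.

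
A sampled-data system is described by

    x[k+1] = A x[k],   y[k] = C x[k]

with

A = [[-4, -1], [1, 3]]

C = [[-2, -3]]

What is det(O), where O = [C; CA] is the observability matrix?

CA = [[5, -7]]
Observability matrix O = [C; CA] = [[-2, -3], [5, -7]]
det(O) = (-2)·(-7) - (-3)·5 = 14 - (-15) = 29
Since det(O) ≠ 0, rank(O) = 2 and the system is completely observable.

29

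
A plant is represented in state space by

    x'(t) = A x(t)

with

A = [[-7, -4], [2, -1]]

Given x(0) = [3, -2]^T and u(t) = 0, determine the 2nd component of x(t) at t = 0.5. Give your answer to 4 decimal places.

det(sI - A) = s^2 - (tr A)s + det A, with tr A = (-7) + (-1) = -8 and det A = (-7)·(-1) - (-4)·2 = 7 - (-8) = 15.
So p(s) = det(sI - A) = s^2 + 8s + 15.
Factor s^2 + 8s + 15: two numbers with sum -8 and product 15 are -3 and -5, so s^2 + 8s + 15 = (s + 3)(s + 5).
Hence p(s) = (s + 3) (s + 5), with roots -5, -3.
The eigenvalues -5, -3 are distinct and real, so A is diagonalisable and x(t) = e^{At} x(0) = V diag(e^{λ_i t}) V^{-1} x(0), where the columns of V are the eigenvectors.
λ = -5: A - (-5)I = [[-2, -4], [2, 4]]. Row 1 gives (-2)·v1 + (-4)·v2 = 0, so take v_1 = [2, -1]^T.
λ = -3: A - (-3)I = [[-4, -4], [2, 2]]. Row 1 gives (-4)·v1 + (-4)·v2 = 0, so take v_2 = [1, -1]^T.
V = [v_1 v_2] = [[2, 1], [-1, -1]] has det V = -1, so V^{-1} = adj(V)/det V = [[1, 1], [-1, -2]].
Modal coordinates z(0) = V^{-1} x(0): 1·3 + 1·(-2) = 1; (-1)·3 + (-2)·(-2) = 1; so z(0) = [1, 1]^T.
x_2(t) = Σ_i (v_i)_2 · z_i(0) · e^{λ_i t} (row 2 of V times the modal terms).
x_2(0.5) = (-1)·1·e^{-5·0.5} + (-1)·1·e^{-3·0.5} = (-1)·0.082085 + (-1)·0.223130 = -0.3052.

-0.3052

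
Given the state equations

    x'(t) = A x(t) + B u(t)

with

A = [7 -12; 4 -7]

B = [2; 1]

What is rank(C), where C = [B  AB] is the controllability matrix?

AB = [[2], [1]]
Controllability matrix C = [B  AB] = [[2, 2], [1, 1]]
Every column of C is a scalar multiple of column 1 = [2, 1] (multipliers 1, 1), so the columns span a one-dimensional space.
C ≠ 0, hence rank(C) = 1.
rank(C) = 1 < n = 2, so the pair (A, B) is not completely controllable.

1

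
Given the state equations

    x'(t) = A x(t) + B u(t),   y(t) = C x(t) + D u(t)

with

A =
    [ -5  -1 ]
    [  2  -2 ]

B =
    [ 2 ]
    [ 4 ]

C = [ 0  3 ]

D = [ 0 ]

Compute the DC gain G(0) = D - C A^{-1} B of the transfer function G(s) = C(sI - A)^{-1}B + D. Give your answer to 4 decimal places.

G(0) = C(-A)^{-1}B + D = -C A^{-1} B + D.
det A = 12, so A^{-1} = (1/12)·adj(A) = [[-1/6, 1/12], [-1/6, -5/12]]
A^{-1} B = [0, -2]^T
C A^{-1} B = -6
G(0) = D - C A^{-1} B = 0 - (-6) = 6

6.0000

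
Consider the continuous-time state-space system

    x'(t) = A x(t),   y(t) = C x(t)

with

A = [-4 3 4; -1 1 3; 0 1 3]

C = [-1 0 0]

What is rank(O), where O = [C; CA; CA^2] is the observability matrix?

3

CA = [[4, -3, -4]]
CA^2 = [[-13, 5, -5]]
Observability matrix O = [C; CA; CA^2] = [[-1, 0, 0], [4, -3, -4], [-13, 5, -5]]
det(O) = (-1)·((-3)·(-5) - (-4)·5) - 0·(4·(-5) - (-4)·(-13)) + 0·(4·5 - (-3)·(-13)) = (-1)·35 - 0·(-72) + 0·(-19) = -35 ≠ 0, so rank(O) = 3.
rank(O) = 3 = n, so the pair (A, C) is completely observable.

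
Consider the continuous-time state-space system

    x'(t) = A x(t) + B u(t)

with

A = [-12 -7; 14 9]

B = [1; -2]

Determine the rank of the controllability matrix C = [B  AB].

1

AB = [[2], [-4]]
Controllability matrix C = [B  AB] = [[1, 2], [-2, -4]]
Every column of C is a scalar multiple of column 1 = [1, -2] (multipliers 1, 2), so the columns span a one-dimensional space.
C ≠ 0, hence rank(C) = 1.
rank(C) = 1 < n = 2, so the pair (A, B) is not completely controllable.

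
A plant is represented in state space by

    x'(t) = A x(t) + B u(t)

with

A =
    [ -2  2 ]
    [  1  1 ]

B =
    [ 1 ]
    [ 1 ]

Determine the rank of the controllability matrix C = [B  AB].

2

AB = [[0], [2]]
Controllability matrix C = [B  AB] = [[1, 0], [1, 2]]
det(C) = 1·2 - 0·1 = 2 - 0 = 2 ≠ 0, so rank(C) = 2.
rank(C) = 2 = n, so the pair (A, B) is completely controllable.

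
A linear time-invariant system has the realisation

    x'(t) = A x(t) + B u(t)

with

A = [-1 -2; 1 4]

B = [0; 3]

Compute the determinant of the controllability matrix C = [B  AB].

18

AB = [[-6], [12]]
Controllability matrix C = [B  AB] = [[0, -6], [3, 12]]
det(C) = 0·12 - (-6)·3 = 0 - (-18) = 18
Since det(C) ≠ 0, rank(C) = 2 and the system is completely controllable.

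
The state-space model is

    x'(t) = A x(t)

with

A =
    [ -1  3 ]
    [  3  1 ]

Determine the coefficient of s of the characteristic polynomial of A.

0

For a 2×2 matrix, det(sI - A) = s^2 - (tr A)s + det A.
tr A = 0, det A = -10.
So p(s) = s^2 - 10.
The coefficient of s is 0.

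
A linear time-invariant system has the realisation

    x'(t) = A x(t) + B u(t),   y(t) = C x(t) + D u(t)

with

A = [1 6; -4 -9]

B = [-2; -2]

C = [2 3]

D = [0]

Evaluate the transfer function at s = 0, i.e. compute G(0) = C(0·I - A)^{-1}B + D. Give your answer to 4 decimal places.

-2.0000

G(0) = C(-A)^{-1}B + D = -C A^{-1} B + D.
det A = 15, so A^{-1} = (1/15)·adj(A) = [[-3/5, -2/5], [4/15, 1/15]]
A^{-1} B = [2, -2/3]^T
C A^{-1} B = 2
G(0) = D - C A^{-1} B = 0 - (2) = -2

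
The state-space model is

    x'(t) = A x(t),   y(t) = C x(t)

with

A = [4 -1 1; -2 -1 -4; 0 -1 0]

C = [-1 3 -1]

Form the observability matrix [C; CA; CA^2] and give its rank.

3

CA = [[-10, -1, -13]]
CA^2 = [[-38, 24, -6]]
Observability matrix O = [C; CA; CA^2] = [[-1, 3, -1], [-10, -1, -13], [-38, 24, -6]]
det(O) = (-1)·((-1)·(-6) - (-13)·24) - 3·((-10)·(-6) - (-13)·(-38)) + (-1)·((-10)·24 - (-1)·(-38)) = (-1)·318 - 3·(-434) + (-1)·(-278) = 1262 ≠ 0, so rank(O) = 3.
rank(O) = 3 = n, so the pair (A, C) is completely observable.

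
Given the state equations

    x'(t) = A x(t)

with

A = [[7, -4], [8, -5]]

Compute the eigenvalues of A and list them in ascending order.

-1, 3

det(sI - A) = s^2 - (tr A)s + det A, with tr A = 7 + (-5) = 2 and det A = 7·(-5) - (-4)·8 = -35 - (-32) = -3.
So p(s) = det(sI - A) = s^2 - 2s - 3.
Factor s^2 - 2s - 3: two numbers with sum 2 and product -3 are 3 and -1, so s^2 - 2s - 3 = (s - 3)(s + 1).
Hence p(s) = (s - 3) (s + 1), with roots -1, 3.
At least one eigenvalue has non-negative real part, so the system is not asymptotically stable.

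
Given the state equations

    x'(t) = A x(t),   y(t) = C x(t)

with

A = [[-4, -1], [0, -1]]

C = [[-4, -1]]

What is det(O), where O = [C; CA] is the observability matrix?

-4

CA = [[16, 5]]
Observability matrix O = [C; CA] = [[-4, -1], [16, 5]]
det(O) = (-4)·5 - (-1)·16 = -20 - (-16) = -4
Since det(O) ≠ 0, rank(O) = 2 and the system is completely observable.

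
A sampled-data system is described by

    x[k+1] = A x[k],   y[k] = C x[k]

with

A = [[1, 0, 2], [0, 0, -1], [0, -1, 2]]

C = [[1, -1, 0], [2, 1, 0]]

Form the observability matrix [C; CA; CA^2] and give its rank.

CA = [[1, 0, 3], [2, 0, 3]]
CA^2 = [[1, -3, 8], [2, -3, 10]]
Observability matrix O = [C; CA; CA^2] = [[1, -1, 0], [2, 1, 0], [1, 0, 3], [2, 0, 3], [1, -3, 8], [2, -3, 10]]
Take the 3×3 submatrix of O formed by rows 1, 2, 3: [[1, -1, 0], [2, 1, 0], [1, 0, 3]]. Its determinant is 1·(1·3 - 0·0) - (-1)·(2·3 - 0·1) + 0·(2·0 - 1·1) = 1·3 - (-1)·6 + 0·(-1) = 9 ≠ 0.
So rank(O) ≥ 3; since O has 3 columns, rank(O) = 3.
rank(O) = 3 = n, so the pair (A, C) is completely observable.

3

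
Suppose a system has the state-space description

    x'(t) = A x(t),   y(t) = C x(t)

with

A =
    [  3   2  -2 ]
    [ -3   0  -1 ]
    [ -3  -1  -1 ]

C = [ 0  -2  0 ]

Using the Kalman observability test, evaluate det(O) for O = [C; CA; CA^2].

-216

CA = [[6, 0, 2]]
CA^2 = [[12, 10, -14]]
Observability matrix O = [C; CA; CA^2] = [[0, -2, 0], [6, 0, 2], [12, 10, -14]]
Expanding along the first row, det(O) = 0·(0·(-14) - 2·10) - (-2)·(6·(-14) - 2·12) + 0·(6·10 - 0·12) = 0·(-20) - (-2)·(-108) + 0·60 = -216
Since det(O) ≠ 0, rank(O) = 3 and the system is completely observable.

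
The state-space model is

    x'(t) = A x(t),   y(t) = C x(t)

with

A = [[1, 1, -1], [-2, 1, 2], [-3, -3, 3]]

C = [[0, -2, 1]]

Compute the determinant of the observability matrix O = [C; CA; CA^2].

CA = [[1, -5, -1]]
CA^2 = [[14, -1, -14]]
Observability matrix O = [C; CA; CA^2] = [[0, -2, 1], [1, -5, -1], [14, -1, -14]]
Expanding along the first row, det(O) = 0·((-5)·(-14) - (-1)·(-1)) - (-2)·(1·(-14) - (-1)·14) + 1·(1·(-1) - (-5)·14) = 0·69 - (-2)·0 + 1·69 = 69
Since det(O) ≠ 0, rank(O) = 3 and the system is completely observable.

69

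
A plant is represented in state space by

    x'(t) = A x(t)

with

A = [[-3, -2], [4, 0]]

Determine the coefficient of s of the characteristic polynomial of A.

3

For a 2×2 matrix, det(sI - A) = s^2 - (tr A)s + det A.
tr A = -3, det A = 8.
So p(s) = s^2 + 3s + 8.
The coefficient of s is 3.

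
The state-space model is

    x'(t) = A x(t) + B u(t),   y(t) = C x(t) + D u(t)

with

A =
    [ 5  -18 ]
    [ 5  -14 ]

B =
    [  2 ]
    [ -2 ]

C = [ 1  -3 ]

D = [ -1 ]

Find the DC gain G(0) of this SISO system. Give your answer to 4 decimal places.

G(0) = C(-A)^{-1}B + D = -C A^{-1} B + D.
det A = 20, so A^{-1} = (1/20)·adj(A) = [[-7/10, 9/10], [-1/4, 1/4]]
A^{-1} B = [-16/5, -1]^T
C A^{-1} B = -1/5
G(0) = D - C A^{-1} B = -1 - (-1/5) = -4/5 ≈ -0.8000

-0.8000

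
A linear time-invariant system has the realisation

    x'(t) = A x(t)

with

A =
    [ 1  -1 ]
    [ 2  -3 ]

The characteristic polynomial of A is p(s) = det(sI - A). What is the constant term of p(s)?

For a 2×2 matrix, det(sI - A) = s^2 - (tr A)s + det A.
tr A = -2, det A = -1.
So p(s) = s^2 + 2s - 1.
The constant term is -1.

-1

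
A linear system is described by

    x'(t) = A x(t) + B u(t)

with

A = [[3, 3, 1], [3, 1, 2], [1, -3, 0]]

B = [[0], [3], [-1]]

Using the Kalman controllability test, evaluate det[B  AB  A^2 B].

-644

AB = [[8], [1], [-9]]
A^2B = [[18], [7], [5]]
Controllability matrix C = [B  AB  A^2B] = [[0, 8, 18], [3, 1, 7], [-1, -9, 5]]
Expanding along the first row, det(C) = 0·(1·5 - 7·(-9)) - 8·(3·5 - 7·(-1)) + 18·(3·(-9) - 1·(-1)) = 0·68 - 8·22 + 18·(-26) = -644
Since det(C) ≠ 0, rank(C) = 3 and the system is completely controllable.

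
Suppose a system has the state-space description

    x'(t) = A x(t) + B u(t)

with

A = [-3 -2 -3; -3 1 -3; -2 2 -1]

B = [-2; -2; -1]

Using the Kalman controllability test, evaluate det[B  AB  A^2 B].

AB = [[13], [7], [1]]
A^2B = [[-56], [-35], [-13]]
Controllability matrix C = [B  AB  A^2B] = [[-2, 13, -56], [-2, 7, -35], [-1, 1, -13]]
Expanding along the first row, det(C) = (-2)·(7·(-13) - (-35)·1) - 13·((-2)·(-13) - (-35)·(-1)) + (-56)·((-2)·1 - 7·(-1)) = (-2)·(-56) - 13·(-9) + (-56)·5 = -51
Since det(C) ≠ 0, rank(C) = 3 and the system is completely controllable.

-51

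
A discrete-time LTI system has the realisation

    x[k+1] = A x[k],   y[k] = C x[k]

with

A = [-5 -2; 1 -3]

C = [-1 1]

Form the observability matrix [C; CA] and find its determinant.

CA = [[6, -1]]
Observability matrix O = [C; CA] = [[-1, 1], [6, -1]]
det(O) = (-1)·(-1) - 1·6 = 1 - 6 = -5
Since det(O) ≠ 0, rank(O) = 2 and the system is completely observable.

-5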